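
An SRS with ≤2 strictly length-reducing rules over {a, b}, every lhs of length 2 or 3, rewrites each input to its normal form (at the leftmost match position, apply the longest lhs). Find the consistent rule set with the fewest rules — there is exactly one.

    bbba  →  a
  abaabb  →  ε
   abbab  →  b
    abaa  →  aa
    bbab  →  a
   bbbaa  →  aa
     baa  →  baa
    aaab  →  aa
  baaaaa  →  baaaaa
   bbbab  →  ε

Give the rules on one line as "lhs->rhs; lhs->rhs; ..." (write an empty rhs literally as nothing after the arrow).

  | bbba => aba => a
  | abaabb => aabb => ab => ε
  | abbab => bab => b
  | abaa => aa

ab->; bb->a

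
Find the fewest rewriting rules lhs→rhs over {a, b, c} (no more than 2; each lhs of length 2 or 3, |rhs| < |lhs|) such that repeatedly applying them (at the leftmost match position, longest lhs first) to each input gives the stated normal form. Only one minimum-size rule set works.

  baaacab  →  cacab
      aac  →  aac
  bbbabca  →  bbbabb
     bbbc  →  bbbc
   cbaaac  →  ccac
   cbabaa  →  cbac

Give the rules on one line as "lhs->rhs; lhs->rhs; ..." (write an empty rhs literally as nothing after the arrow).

  | baaacab => cacab
  | aac
  | bbbabca => bbbabb
  | bbbc

baa->c; bca->bb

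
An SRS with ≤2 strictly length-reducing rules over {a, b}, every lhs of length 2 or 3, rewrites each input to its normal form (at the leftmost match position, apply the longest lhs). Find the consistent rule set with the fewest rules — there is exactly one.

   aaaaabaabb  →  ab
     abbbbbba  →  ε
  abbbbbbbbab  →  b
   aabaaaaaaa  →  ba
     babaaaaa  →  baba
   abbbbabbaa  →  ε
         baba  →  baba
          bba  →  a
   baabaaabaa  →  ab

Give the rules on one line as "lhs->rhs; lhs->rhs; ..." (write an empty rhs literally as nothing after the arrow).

  | aaaaabaabb => aaabaabb => abaabb => abbb => ab
  | abbbbbba => abbbba => abba => aa => ε
  | abbbbbbbbab => abbbbbbab => abbbbab => abbab => aab => b
  | aabaaaaaaa => baaaaaaa => baaaaa => baaa => ba

aa->; bb->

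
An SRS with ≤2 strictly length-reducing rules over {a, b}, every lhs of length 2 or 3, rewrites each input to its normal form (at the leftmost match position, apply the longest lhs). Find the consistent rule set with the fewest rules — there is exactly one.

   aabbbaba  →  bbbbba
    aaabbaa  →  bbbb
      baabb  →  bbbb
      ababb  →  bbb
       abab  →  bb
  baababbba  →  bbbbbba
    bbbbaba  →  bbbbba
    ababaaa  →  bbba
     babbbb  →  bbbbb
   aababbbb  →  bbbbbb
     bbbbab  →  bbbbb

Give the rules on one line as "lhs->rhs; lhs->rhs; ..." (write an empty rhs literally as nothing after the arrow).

  | aabbbaba => bbbbaba => bbbbba
  | aaabbaa => babbaa => bbbaa => bbbb
  | baabb => bbbb
  | ababb => babb => bbb

aa->b; ab->b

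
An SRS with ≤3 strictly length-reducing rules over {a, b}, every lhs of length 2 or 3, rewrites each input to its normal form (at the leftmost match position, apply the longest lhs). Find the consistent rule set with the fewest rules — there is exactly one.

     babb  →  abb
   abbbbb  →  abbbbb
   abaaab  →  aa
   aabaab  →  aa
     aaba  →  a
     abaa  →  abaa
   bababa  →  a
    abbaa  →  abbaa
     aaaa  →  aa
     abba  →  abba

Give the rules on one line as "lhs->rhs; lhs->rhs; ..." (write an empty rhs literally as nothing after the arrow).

  | babb => abb
  | abbbbb
  | abaaab => abab => aab => aa
  | aabaab => aaaab => aab => aa

aaa->a; aab->aa; bab->ab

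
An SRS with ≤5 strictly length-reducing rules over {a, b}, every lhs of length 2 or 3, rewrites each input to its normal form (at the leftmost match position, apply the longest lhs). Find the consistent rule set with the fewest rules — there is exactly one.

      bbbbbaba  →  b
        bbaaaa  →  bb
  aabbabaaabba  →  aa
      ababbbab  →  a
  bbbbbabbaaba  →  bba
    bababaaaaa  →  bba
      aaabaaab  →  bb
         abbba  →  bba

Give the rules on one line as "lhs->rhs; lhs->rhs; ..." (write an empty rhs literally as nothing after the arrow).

aaa->ab; ab->; aba->; bbb->a

  | bbbbbaba => abbaba => baba => b
  | bbaaaa => bbaba => bb
  | aabbabaaabba => ababaaabba => baaabba => babbba => bbba => aa
  | ababbbab => bbbab => aab => a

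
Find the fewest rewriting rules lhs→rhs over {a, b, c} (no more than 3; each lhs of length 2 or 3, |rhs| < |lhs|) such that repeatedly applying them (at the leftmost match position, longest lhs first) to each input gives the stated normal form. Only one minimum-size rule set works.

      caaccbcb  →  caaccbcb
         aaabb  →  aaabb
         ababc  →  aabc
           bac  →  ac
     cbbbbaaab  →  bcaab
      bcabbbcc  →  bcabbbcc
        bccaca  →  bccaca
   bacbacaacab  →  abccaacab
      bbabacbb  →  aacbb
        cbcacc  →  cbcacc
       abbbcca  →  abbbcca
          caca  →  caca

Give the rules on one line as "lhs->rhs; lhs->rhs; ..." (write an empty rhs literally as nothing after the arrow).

  | caaccbcb
  | aaabb
  | ababc => aabc
  | bac => ac

ba->a; cba->bc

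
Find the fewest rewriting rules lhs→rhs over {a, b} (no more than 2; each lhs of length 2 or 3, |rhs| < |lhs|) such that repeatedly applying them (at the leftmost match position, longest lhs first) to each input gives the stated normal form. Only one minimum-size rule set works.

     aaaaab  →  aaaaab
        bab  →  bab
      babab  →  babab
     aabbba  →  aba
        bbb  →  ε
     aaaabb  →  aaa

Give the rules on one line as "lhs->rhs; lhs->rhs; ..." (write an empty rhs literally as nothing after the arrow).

  | aaaaab
  | bab
  | babab
  | aabbba => aba

abb->; bbb->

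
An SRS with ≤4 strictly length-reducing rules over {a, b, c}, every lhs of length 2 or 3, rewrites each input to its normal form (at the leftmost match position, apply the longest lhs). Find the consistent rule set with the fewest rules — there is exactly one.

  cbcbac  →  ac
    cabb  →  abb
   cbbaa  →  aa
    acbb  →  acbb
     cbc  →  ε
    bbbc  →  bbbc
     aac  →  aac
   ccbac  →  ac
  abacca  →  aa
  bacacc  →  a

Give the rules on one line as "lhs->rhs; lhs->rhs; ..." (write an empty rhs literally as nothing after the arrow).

acc->; ba->a; ca->a; cbc->

  | cbcbac => bac => ac
  | cabb => abb
  | cbbaa => cbaa => caa => aa
  | acbb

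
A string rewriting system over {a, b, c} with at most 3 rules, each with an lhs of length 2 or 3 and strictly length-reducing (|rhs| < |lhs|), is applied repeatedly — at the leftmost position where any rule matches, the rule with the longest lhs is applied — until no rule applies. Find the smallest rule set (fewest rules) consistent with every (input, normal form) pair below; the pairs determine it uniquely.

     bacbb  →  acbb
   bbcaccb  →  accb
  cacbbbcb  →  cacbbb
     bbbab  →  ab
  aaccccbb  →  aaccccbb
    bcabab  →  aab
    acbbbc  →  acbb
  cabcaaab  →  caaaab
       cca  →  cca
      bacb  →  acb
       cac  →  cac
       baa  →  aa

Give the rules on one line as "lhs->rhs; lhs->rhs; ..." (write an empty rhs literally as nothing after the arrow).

  | bacbb => acbb
  | bbcaccb => baccb => accb
  | cacbbbcb => cacbbb
  | bbbab => bbab => bab => ab

ba->a; bc->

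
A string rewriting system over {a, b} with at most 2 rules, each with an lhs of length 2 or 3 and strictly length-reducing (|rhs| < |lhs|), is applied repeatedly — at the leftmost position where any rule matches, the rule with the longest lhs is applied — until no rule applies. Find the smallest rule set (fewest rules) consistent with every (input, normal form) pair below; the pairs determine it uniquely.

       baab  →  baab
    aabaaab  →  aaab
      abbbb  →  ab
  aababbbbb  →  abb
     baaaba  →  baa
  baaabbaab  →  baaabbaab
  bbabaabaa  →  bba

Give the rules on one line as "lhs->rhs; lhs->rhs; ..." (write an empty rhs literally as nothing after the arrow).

  | baab
  | aabaaab => aaab
  | abbbb => ab
  | aababbbbb => abbbbb => abb

aba->; bbb->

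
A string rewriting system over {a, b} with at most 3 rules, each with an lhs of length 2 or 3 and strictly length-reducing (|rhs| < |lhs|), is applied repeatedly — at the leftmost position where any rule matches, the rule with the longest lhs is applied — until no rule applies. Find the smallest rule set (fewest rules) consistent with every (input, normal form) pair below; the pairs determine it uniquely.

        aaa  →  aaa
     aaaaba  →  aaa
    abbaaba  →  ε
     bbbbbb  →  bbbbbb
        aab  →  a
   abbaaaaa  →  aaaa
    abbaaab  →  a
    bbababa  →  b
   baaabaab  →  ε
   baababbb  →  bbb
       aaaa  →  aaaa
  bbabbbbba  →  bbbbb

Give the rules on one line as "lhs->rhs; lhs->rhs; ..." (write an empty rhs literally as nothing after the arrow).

ab->; aba->ab; ba->

  | aaa
  | aaaaba => aaaab => aaa
  | abbaaba => baaba => aba => ab => ε
  | bbbbbb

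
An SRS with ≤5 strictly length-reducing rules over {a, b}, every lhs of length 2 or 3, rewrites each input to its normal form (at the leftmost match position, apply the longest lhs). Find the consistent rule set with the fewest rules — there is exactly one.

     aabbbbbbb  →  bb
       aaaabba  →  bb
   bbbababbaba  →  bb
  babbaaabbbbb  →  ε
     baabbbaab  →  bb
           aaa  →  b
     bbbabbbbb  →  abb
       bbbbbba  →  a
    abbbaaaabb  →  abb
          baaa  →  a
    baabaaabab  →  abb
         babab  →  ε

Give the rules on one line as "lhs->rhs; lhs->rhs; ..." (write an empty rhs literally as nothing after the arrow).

  | aabbbbbbb => bbbbbbbb => bbbbb => bb
  | aaaabba => baabba => bba => bb
  | bbbababbaba => ababbaba => abbbaba => aaba => bba => bb
  | babbaaabbbbb => bbbaaabbbbb => aaabbbbb => babbbbb => bbbbbb => bbb => ε

aa->b; ba->b; baa->; bbb->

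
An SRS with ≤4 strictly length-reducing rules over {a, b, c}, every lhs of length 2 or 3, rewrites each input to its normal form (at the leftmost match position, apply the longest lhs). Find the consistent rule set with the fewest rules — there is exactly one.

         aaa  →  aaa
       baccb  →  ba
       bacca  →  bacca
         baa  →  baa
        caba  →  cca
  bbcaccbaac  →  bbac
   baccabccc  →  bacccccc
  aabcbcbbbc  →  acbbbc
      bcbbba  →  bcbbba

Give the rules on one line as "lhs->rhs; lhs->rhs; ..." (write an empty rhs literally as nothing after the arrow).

  | aaa
  | baccb => ba
  | bacca
  | baa

ab->c; caa->; ccb->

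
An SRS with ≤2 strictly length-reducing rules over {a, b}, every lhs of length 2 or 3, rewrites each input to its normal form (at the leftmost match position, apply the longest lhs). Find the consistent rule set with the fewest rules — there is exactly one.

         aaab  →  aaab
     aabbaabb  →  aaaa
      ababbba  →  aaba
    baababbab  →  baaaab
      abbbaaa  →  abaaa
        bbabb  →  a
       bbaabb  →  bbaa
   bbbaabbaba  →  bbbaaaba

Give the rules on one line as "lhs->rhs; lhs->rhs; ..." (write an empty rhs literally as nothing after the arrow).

  | aaab
  | aabbaabb => aaaabb => aaaa
  | ababbba => aabbba => aaba
  | baababbab => baaabbab => baaaab

abb->a; bab->ab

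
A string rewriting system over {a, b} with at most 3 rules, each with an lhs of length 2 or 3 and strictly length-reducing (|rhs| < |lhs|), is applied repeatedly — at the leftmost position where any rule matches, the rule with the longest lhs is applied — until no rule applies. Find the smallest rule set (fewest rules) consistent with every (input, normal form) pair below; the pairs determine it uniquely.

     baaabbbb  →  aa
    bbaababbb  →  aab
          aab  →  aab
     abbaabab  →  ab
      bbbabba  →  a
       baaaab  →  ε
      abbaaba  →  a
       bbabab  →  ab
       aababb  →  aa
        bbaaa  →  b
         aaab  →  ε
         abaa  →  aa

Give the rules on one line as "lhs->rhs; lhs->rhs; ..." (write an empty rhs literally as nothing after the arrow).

  | baaabbbb => aabbbb => aabb => aa
  | bbaababbb => aababbb => aabbb => aab
  | aab
  | abbaabab => aaabab => bbab => ab

aaa->b; ba->; bb->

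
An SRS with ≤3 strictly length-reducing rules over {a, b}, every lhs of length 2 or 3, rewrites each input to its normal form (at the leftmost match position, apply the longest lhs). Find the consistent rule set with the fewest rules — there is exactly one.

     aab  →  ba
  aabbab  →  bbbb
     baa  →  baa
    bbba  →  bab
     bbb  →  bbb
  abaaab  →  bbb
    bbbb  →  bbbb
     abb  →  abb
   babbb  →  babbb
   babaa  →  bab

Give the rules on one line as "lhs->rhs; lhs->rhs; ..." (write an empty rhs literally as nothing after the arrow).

  | aab => ba
  | aabbab => babab => bbbb
  | baa
  | bbba => bab

aab->ba; aba->bb; bba->ab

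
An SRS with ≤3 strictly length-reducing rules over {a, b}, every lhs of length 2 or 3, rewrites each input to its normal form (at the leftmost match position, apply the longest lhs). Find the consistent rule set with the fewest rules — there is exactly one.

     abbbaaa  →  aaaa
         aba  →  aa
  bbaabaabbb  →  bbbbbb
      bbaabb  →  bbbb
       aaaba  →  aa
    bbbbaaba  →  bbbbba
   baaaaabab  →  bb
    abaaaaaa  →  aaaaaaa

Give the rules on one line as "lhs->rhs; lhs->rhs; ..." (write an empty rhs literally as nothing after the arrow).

  | abbbaaa => abbaaa => abaaa => aaaa
  | aba => aa
  | bbaabaabbb => bbbaabbb => bbbbbb
  | bbaabb => bbbb

aab->b; ab->a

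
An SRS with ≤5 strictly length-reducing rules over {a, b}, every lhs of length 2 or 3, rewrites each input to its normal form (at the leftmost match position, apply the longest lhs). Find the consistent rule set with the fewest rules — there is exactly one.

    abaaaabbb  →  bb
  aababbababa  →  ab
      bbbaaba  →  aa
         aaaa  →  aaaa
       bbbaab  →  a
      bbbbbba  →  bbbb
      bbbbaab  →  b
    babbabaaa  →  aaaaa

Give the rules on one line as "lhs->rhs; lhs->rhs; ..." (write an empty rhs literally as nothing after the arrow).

  | abaaaabbb => abaaabbb => abaabbb => ababbb => aabb => bb
  | aababbababa => babbababa => abababa => aaaba => aba => ab
  | bbbaaba => baba => aa
  | aaaa

aab->b; ba->b; bab->a; bba->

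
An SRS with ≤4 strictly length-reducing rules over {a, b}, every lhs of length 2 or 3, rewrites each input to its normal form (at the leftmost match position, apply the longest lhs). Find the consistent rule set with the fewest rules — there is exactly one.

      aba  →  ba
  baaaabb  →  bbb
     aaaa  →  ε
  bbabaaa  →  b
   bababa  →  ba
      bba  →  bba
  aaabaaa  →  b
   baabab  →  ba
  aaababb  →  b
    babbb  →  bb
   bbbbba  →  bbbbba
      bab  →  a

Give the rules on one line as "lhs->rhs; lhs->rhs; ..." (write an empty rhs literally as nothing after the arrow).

aa->; aaa->aa; ab->b; bab->a

  | aba => ba
  | baaaabb => baaabb => baabb => bbb
  | aaaa => aaa => aa => ε
  | bbabaaa => baaaa => baaa => baa => b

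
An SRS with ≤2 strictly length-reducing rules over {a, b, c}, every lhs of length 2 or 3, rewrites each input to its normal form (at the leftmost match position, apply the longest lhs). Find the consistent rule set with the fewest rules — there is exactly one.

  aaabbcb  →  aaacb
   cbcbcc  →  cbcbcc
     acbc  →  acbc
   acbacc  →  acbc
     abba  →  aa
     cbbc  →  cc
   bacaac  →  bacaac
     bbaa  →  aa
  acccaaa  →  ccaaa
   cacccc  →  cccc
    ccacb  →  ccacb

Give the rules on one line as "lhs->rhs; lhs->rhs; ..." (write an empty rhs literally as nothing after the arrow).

  | aaabbcb => aaacb
  | cbcbcc
  | acbc
  | acbacc => acbc

acc->c; bb->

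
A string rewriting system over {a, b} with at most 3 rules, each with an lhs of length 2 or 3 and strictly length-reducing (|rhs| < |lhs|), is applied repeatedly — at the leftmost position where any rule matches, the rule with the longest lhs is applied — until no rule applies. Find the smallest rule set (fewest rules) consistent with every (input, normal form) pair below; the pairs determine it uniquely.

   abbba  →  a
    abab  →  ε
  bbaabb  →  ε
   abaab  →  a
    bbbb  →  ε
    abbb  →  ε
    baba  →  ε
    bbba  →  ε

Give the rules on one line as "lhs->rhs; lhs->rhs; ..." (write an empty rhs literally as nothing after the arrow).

ab->; ba->; bb->

  | abbba => bba => a
  | abab => ab => ε
  | bbaabb => aabb => ab => ε
  | abaab => aab => a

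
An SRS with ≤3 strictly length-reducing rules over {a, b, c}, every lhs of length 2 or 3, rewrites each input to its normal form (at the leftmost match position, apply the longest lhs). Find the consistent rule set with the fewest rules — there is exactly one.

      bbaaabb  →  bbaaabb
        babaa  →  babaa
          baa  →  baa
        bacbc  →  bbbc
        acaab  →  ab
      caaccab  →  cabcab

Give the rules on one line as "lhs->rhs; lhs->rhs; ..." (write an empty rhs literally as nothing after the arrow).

ac->b; aca->

  | bbaaabb
  | babaa
  | baa
  | bacbc => bbbc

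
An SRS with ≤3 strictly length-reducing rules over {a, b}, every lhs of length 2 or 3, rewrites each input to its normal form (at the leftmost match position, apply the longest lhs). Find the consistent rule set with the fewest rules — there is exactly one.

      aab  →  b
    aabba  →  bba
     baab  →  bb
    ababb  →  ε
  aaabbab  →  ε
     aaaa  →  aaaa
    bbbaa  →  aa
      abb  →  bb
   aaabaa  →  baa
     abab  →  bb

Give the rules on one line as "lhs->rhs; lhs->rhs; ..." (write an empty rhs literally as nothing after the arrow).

  | aab => ab => b
  | aabba => abba => bba
  | baab => bab => bb
  | ababb => babb => bbb => ε

ab->b; bbb->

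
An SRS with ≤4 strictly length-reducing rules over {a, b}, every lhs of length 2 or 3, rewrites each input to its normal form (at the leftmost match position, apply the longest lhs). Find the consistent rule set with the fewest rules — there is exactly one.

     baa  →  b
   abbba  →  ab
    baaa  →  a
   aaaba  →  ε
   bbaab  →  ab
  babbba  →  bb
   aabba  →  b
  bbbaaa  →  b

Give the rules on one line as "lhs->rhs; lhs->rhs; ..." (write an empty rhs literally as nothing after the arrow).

aa->b; ba->a; bab->bb; bba->

  | baa => aa => b
  | abbba => ab
  | baaa => aaa => ba => a
  | aaaba => baba => bba => ε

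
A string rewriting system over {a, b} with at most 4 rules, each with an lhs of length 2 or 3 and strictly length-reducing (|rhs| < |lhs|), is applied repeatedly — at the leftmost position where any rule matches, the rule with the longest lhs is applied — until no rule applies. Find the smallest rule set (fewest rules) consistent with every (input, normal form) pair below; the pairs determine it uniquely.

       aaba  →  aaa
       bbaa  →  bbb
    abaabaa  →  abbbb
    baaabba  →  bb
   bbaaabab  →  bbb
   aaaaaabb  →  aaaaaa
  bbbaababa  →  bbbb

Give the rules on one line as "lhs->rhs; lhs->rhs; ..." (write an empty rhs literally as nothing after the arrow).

  | aaba => aaa
  | bbaa => bbb
  | abaabaa => abbbaa => abbbb
  | baaabba => bbabba => bbba => bb

aab->aa; ba->; baa->bb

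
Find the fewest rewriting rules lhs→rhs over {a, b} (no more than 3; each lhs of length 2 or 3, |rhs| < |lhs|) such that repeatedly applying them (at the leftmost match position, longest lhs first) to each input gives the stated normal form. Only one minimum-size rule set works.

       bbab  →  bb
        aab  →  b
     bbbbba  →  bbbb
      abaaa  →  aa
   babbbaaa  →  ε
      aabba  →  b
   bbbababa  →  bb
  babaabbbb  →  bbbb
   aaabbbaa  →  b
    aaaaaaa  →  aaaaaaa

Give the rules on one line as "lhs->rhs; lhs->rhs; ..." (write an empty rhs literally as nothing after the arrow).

  | bbab => bb
  | aab => ab => b
  | bbbbba => bbbb
  | abaaa => baaa => aa

ab->b; ba->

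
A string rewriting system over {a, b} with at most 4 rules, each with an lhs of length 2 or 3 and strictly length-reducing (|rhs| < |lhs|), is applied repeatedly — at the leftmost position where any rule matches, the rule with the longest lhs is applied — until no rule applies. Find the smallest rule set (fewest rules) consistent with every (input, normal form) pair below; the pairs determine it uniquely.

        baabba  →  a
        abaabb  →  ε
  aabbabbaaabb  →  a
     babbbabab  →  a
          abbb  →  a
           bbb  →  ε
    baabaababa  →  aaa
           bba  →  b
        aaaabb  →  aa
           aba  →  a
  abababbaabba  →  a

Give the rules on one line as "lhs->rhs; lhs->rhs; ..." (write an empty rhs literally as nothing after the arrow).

ab->; ba->a; bb->a; bba->b

  | baabba => aabba => aba => a
  | abaabb => aabb => ab => ε
  | aabbabbaaabb => ababbaaabb => abbaaabb => baaabb => aaabb => aab => a
  | babbbabab => abbbabab => bbabab => bbab => bb => a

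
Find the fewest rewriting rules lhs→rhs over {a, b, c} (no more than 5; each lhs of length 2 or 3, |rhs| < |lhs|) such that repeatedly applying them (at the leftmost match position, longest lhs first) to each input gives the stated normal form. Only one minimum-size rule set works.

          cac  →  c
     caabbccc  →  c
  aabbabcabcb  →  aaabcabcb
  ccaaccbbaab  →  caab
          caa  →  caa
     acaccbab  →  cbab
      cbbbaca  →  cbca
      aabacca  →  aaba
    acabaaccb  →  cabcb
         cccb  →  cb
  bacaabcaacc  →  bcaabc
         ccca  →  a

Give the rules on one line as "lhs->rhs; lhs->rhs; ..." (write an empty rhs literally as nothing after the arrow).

ac->c; bb->; cc->c; cca->a

  | cac => cc => c
  | caabbccc => caaccc => caccc => cccc => ccc => cc => c
  | aabbabcabcb => aaabcabcb
  | ccaaccbbaab => aaccbbaab => accbbaab => ccbbaab => cbbaab => caab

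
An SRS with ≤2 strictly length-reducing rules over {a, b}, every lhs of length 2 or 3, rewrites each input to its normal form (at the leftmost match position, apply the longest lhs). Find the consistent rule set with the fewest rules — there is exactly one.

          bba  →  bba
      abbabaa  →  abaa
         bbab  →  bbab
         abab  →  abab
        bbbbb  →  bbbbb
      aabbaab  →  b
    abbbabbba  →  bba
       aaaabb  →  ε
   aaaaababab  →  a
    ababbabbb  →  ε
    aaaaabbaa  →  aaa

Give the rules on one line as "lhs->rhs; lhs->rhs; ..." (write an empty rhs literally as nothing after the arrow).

aab->; abb->

  | bba
  | abbabaa => abaa
  | bbab
  | abab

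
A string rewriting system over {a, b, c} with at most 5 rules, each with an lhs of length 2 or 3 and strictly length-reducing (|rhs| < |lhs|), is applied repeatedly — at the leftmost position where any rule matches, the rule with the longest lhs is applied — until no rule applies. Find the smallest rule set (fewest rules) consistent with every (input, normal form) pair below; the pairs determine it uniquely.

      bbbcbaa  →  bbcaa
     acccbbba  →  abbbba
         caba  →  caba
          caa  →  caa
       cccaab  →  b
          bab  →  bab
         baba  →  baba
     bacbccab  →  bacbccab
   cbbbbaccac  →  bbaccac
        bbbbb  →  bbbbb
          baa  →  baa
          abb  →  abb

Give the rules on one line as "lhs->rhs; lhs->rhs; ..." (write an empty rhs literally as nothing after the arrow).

aab->; bcb->c; cbb->; ccc->b

  | bbbcbaa => bbcaa
  | acccbbba => abbbba
  | caba
  | caa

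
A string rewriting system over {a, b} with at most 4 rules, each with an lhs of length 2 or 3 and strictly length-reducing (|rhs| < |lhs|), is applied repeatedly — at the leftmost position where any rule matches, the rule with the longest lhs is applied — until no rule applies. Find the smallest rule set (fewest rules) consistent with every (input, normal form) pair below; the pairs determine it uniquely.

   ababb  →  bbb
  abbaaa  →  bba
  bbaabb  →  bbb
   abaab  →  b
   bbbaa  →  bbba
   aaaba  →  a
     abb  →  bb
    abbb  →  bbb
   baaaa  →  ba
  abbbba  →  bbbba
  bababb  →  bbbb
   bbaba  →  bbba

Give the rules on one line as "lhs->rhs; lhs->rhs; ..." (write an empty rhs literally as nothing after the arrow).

aa->a; aab->; ab->b

  | ababb => babb => bbb
  | abbaaa => bbaaa => bbaa => bba
  | bbaabb => bbb
  | abaab => baab => b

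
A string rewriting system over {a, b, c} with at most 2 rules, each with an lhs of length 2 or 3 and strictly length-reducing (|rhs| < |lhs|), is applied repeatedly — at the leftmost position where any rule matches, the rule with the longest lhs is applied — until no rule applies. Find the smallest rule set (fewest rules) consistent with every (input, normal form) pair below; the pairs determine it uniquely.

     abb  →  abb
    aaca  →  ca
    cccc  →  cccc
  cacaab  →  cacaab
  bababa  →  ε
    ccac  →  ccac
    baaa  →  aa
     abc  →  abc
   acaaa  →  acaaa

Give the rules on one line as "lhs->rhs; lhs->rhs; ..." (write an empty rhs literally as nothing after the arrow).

aac->c; ba->

  | abb
  | aaca => ca
  | cccc
  | cacaab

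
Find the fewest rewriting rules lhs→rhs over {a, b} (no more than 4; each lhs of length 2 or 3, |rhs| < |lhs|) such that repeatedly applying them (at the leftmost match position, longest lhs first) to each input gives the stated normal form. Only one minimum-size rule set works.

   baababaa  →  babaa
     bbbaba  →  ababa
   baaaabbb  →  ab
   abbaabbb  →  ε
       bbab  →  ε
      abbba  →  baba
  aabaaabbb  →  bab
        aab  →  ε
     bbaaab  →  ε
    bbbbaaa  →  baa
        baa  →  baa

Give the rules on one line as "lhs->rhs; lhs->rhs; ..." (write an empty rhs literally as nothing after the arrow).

  | baababaa => babaa
  | bbbaba => ababa
  | baaaabbb => baabbb => bbb => ab
  | abbaabbb => baaabbb => babbb => bbab => aab => ε

aaa->a; aab->; abb->ba; bb->a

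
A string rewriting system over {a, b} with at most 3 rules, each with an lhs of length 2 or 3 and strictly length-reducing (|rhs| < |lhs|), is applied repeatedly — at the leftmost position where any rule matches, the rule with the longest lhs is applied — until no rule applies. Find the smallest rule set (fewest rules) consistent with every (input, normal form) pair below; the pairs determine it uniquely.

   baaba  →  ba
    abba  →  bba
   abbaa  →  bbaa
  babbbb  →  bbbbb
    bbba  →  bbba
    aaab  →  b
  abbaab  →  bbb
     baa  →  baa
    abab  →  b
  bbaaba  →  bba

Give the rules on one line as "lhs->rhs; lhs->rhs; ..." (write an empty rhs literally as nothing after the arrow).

  | baaba => ba
  | abba => bba
  | abbaa => bbaa
  | babbbb => bbbbb

ab->b; aba->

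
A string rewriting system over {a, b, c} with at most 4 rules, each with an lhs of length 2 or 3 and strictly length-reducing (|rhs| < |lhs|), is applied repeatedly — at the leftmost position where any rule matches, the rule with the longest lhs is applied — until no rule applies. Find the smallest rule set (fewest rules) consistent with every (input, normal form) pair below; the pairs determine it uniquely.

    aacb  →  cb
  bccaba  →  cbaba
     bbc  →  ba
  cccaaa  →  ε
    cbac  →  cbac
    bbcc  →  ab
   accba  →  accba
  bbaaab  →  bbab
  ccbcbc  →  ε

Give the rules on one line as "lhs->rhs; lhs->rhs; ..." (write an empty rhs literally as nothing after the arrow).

  | aacb => cb
  | bccaba => cbaba
  | bbc => ba
  | cccaaa => ccaa => ca => ε

aa->; bc->a; bcc->cb; ca->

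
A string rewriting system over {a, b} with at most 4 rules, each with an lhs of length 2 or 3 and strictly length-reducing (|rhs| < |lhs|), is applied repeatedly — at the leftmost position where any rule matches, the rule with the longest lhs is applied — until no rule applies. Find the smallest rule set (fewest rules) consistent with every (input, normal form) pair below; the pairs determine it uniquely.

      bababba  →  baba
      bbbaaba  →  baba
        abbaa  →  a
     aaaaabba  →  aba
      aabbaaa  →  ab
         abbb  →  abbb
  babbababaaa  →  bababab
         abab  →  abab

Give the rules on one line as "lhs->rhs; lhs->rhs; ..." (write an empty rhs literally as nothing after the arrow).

aa->a; aaa->ab; bba->

  | bababba => baba
  | bbbaaba => baba
  | abbaa => aa => a
  | aaaaabba => abaabba => ababba => aba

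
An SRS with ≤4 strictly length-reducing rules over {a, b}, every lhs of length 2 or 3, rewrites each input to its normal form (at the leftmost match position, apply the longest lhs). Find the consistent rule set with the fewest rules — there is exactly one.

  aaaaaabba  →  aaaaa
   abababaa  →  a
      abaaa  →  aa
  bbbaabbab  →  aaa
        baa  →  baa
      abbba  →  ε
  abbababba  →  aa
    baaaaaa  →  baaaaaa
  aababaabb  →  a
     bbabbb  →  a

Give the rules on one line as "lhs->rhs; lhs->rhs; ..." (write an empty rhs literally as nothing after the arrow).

  | aaaaaabba => aaaaaaba => aaaaabb => aaaaab => aaaaa
  | abababaa => bbbabaa => aaabaa => aabba => aaba => abb => ab => a
  | abaaa => bbaa => aa
  | bbbaabbab => aaaabbab => aaaabab => aaabbb => aaabb => aaab => aaa

ab->a; aba->bb; bb->; bbb->aa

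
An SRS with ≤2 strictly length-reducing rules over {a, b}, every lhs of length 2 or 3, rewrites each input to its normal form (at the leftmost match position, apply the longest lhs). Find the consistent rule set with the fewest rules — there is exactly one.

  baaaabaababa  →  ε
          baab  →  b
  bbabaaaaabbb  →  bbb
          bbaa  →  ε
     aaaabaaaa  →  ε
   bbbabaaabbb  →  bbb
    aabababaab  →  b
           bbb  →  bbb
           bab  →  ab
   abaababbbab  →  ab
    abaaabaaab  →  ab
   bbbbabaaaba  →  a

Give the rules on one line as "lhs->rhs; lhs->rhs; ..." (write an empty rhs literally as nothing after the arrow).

aa->; ba->a

  | baaaabaababa => aaaabaababa => aabaababa => baababa => aababa => baba => aba => aa => ε
  | baab => aab => b
  | bbabaaaaabbb => babaaaaabbb => abaaaaabbb => aaaaaabbb => aaaabbb => aabbb => bbb
  | bbaa => baa => aa => ε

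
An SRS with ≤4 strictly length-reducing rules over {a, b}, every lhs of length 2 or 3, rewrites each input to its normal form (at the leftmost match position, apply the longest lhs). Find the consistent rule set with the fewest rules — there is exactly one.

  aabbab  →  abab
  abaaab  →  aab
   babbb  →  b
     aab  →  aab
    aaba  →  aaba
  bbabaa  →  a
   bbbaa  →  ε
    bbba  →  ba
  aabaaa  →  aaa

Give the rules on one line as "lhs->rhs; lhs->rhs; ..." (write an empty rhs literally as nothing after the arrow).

  | aabbab => abab
  | abaaab => aab
  | babbb => bbb => b
  | aab

abb->b; baa->; bb->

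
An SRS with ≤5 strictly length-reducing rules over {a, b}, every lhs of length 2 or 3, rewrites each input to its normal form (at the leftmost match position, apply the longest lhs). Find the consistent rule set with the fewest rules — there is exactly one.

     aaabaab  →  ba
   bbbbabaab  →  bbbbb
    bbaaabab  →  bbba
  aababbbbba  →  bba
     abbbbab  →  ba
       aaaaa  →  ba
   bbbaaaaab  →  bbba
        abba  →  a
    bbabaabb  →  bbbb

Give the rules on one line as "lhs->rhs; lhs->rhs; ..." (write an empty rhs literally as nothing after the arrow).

aa->a; aaa->b; abb->; bab->a

  | aaabaab => bbaab => bbab => ba
  | bbbbabaab => bbbaaab => bbbbb
  | bbaaabab => bbbbab => bbba
  | aababbbbba => ababbbbba => aabbbba => abbbba => bba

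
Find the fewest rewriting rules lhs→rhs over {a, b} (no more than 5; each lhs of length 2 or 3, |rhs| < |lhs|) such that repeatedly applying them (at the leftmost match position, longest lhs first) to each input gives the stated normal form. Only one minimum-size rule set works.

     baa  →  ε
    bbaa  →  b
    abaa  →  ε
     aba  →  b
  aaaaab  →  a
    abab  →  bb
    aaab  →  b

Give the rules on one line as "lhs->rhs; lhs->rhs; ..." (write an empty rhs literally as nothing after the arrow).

aa->b; ab->a; ba->; baa->

  | baa => ε
  | bbaa => b
  | abaa => aaa => ba => ε
  | aba => aa => b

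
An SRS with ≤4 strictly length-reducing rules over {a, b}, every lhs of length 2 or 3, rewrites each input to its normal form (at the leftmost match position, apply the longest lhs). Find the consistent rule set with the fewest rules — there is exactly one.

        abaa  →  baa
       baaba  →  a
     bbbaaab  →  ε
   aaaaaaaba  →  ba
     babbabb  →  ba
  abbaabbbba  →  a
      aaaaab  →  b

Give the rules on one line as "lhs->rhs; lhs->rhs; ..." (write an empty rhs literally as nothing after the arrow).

ab->b; bb->; bbb->ba

  | abaa => baa
  | baaba => baba => bba => a
  | bbbaaab => baaaab => baaab => baab => bab => bb => ε
  | aaaaaaaba => aaaaaaba => aaaaaba => aaaaba => aaaba => aaba => aba => ba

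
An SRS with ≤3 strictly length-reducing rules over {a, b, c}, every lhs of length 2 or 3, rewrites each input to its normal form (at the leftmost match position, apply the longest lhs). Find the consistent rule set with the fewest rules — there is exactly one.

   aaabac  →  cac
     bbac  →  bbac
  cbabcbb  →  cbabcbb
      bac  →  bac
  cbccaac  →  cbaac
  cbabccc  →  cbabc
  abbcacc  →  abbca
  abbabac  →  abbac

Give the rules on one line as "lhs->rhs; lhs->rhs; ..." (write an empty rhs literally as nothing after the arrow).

aaa->ca; aba->a; cc->

  | aaabac => cabac => cac
  | bbac
  | cbabcbb
  | bac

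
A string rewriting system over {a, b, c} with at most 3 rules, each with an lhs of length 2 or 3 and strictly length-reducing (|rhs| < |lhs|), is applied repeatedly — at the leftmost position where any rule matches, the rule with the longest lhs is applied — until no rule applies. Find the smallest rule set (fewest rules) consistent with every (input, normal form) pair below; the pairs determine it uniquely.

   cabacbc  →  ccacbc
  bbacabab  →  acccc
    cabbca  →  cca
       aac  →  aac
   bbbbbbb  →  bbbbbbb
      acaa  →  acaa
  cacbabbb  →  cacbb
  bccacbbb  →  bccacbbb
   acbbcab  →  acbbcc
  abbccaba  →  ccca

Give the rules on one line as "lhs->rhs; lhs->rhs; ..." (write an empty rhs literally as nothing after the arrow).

  | cabacbc => ccacbc
  | bbacabab => accabab => acccab => acccc
  | cabbca => cca
  | aac

ab->c; abb->; bba->ac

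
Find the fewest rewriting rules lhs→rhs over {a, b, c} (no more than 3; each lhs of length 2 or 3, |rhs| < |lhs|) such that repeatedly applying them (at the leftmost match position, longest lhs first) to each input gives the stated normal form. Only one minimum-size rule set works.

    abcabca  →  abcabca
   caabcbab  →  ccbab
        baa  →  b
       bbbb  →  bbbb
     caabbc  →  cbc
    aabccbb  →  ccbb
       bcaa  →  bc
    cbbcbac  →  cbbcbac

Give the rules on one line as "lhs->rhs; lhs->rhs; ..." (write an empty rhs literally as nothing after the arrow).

  | abcabca
  | caabcbab => ccbab
  | baa => b
  | bbbb

aa->; aab->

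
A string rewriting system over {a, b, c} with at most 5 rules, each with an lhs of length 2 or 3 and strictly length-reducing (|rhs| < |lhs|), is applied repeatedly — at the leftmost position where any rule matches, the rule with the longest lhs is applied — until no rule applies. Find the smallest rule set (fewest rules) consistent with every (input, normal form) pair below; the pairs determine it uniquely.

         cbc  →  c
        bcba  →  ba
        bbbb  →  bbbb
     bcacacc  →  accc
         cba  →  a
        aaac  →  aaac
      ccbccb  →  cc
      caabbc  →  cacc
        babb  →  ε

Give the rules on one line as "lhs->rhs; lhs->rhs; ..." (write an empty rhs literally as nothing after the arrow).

abb->c; aca->ac; bc->; cb->

  | cbc => c
  | bcba => ba
  | bbbb
  | bcacacc => acacc => accc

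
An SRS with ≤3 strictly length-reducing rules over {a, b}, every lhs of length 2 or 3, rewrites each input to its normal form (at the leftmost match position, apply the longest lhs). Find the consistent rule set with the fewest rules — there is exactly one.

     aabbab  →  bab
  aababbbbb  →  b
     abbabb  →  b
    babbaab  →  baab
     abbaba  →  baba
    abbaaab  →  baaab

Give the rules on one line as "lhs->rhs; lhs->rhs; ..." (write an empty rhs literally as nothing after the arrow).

  | aabbab => abbab => bbab => bab
  | aababbbbb => aabbbbbb => abbbbbb => bbbbbb => bbbbb => bbbb => bbb => bb => b
  | abbabb => bbabb => babb => bbb => bb => b
  | babbaab => bbbaab => bbaab => baab

abb->bb; bb->b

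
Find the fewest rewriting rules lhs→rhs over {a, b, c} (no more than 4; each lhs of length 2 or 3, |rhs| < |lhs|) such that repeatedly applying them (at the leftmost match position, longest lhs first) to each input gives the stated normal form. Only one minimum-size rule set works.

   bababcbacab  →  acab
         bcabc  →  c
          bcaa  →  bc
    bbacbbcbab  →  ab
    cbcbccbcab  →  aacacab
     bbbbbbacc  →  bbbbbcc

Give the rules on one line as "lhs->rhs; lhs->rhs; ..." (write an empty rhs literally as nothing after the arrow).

  | bababcbacab => babcbacab => bcbacab => baacab => acab
  | bcabc => bcbc => bac => c
  | bcaa => bca => bc
  | bbacbbcbab => bcbbcbab => babcbab => bcbab => baab => ab

ba->; bca->bc; cb->a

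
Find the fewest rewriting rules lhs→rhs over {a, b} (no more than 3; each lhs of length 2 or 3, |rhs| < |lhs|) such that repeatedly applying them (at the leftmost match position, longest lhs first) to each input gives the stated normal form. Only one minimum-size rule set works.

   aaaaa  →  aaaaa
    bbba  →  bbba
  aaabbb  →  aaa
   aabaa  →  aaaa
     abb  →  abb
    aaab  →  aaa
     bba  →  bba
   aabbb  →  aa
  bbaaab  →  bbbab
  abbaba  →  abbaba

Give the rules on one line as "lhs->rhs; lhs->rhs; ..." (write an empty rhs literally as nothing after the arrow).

  | aaaaa
  | bbba
  | aaabbb => aaabb => aaab => aaa
  | aabaa => aaaa

aab->aa; baa->bb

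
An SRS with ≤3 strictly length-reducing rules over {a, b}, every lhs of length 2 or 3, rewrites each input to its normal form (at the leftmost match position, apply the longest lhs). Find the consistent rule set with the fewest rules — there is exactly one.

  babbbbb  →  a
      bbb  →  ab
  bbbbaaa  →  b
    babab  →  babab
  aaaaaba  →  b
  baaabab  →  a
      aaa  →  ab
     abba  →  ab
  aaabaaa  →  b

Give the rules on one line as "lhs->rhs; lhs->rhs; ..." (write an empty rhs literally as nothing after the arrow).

  | babbbbb => baabbb => bbbbb => abbb => aab => bb => a
  | bbb => ab
  | bbbbaaa => abbaaa => aaaaa => abaa => abb => aa => b
  | babab

aa->b; aaa->ab; bb->a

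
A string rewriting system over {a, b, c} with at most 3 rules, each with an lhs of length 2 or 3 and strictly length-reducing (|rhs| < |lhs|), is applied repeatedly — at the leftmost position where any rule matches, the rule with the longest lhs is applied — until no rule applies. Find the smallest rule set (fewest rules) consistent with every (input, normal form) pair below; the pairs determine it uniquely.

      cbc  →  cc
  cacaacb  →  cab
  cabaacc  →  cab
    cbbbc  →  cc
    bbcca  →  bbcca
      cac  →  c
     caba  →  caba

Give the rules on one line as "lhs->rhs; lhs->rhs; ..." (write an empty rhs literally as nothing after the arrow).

ac->; cb->c

  | cbc => cc
  | cacaacb => caacb => cab
  | cabaacc => cabac => cab
  | cbbbc => cbbc => cbc => cc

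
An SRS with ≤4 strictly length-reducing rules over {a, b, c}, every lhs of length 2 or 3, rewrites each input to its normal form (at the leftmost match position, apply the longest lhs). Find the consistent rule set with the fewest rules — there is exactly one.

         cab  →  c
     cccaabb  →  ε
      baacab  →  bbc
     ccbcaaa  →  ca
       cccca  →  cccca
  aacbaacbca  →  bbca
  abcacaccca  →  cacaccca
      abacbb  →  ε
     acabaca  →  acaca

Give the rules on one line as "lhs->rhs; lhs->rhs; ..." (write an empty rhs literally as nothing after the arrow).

  | cab => c
  | cccaabb => cccbbb => ccbb => cb => ε
  | baacab => bbcab => bbc
  | ccbcaaa => ccaaa => ccba => ca

aa->b; ab->; cb->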